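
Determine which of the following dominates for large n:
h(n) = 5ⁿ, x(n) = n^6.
Comparing growth rates:
Growth-rate hierarchy: log n ≺ any polynomial ≺ any exponential cⁿ (c>1) ≺ n! ≺ nⁿ.
exponential base 5 dominates polynomial degree 6 asymptotically.

h(n) grows faster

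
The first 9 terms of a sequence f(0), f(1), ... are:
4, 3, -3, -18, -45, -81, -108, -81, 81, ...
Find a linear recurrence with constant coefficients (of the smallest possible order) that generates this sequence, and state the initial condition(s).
Look for the lowest-order linear relation among consecutive terms.
Observation: f(n) - 3·f(n-1) - (-3)·f(n-2) = 0 holds for the shown terms, and no order-1 relation f(n) = α·f(n-1) + β fits.
Check at n=3: 3·-3 + (-3)·3 = -18. ✓

f(n) = 3f(n-1) - 3f(n-2), f(0) = 4, f(1) = 3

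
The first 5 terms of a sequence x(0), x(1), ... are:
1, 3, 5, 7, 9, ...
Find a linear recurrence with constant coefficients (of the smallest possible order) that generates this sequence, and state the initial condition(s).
Look for the lowest-order linear relation among consecutive terms.
Observation: consecutive differences are constant (= 2).
Check at n=2: 1·3 + 2 = 5. ✓

x(n) = x(n-1) + 2, x(0) = 1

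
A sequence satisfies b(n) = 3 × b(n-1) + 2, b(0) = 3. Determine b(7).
Computing step by step:
b(0) = 3
b(1) = 3 × 3 + 2 = 11
b(2) = 3 × 11 + 2 = 35
b(3) = 3 × 35 + 2 = 107
b(4) = 3 × 107 + 2 = 323
b(5) = 3 × 323 + 2 = 971
b(6) = 3 × 971 + 2 = 2915
b(7) = 3 × 2915 + 2 = 8747

8747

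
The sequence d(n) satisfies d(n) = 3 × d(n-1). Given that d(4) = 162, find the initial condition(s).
In general d(n) = 3ⁿ · d(0). At n = 4: d(0) = d(4) / 3^4 = 162 / 81 = 2.

d(0) = 2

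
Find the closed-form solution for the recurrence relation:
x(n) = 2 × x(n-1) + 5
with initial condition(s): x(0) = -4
Recurrence: x(n) = 2 × x(n-1) + 5, initial: x(0) = -4.
Try x(n) = A·2ⁿ + C. Substituting: A·2ⁿ + C = 2(A·2ⁿ⁻¹ + C) + 5 = A·2ⁿ + 2C + 5, so C = 2C + 5, giving C = -5. Then x(0) = A - 5 = -4 gives A = 1.

x(n) = 2ⁿ - 5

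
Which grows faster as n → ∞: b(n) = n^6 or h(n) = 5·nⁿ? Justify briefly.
Comparing growth rates:
Growth-rate hierarchy: log n ≺ any polynomial ≺ any exponential cⁿ (c>1) ≺ n! ≺ nⁿ.
super-exponential nⁿ dominates polynomial degree 6 asymptotically.

h(n) grows faster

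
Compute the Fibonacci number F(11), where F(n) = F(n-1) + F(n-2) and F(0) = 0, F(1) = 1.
Computing the sequence terms:
0, 1, 1, 2, 3, 5, 8, 13, 21, 34, 55, 89

89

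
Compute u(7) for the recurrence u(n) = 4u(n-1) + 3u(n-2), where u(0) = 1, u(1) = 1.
Computing the sequence terms:
1, 1, 7, 31, 145, 673, 3127, 14527

14527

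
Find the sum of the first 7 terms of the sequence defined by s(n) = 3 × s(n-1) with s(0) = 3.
Computing the sequence terms: 3, 9, 27, 81, 243, 729, 2187
Adding these values together:

3279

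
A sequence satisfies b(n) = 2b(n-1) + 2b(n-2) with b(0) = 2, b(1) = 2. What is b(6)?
Computing the sequence terms:
2, 2, 8, 20, 56, 152, 416

416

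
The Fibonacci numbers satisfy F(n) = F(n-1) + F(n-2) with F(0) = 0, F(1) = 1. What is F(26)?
Computing the sequence terms:
0, 1, 1, 2, 3, 5, 8, 13, 21, 34, 55, 89, 144, 233, 377, 610, 987, 1597, 2584, 4181, 6765, 10946, 17711, 28657, 46368, 75025, 121393

121393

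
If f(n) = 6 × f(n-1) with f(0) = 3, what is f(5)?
Computing step by step:
f(0) = 3
f(1) = 6 × 3 = 18
f(2) = 6 × 18 = 108
f(3) = 6 × 108 = 648
f(4) = 6 × 648 = 3888
f(5) = 6 × 3888 = 23328

23328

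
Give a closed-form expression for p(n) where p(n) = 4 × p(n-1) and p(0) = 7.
Recurrence: p(n) = 4 × p(n-1), initial: p(0) = 7.
Each term is 4 times the previous, so this is geometric with ratio 4. After n steps: p(n) = p(0)·4ⁿ = 7·4ⁿ.

p(n) = 7·4ⁿ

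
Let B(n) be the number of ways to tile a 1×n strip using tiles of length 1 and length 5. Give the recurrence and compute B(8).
Condition on the last tile: it has length 1 (leaving a 1×(n-1) strip) or length 5 (leaving a 1×(n-5) strip), so B(n) = B(n-1) + B(n-5) (order-5 linear recurrence).
For 0 ≤ i < 5 only unit tiles fit, so B(i) = 1.
Iterating the recurrence: B(5) = 2, B(6) = 3, B(7) = 4, B(8) = 5.

B(n) = B(n-1) + B(n-5), with B(i) = 1 for 0 ≤ i < 5; B(8) = 5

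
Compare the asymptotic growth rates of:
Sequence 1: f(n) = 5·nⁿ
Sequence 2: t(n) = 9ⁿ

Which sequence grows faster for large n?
Comparing growth rates:
Growth-rate hierarchy: log n ≺ any polynomial ≺ any exponential cⁿ (c>1) ≺ n! ≺ nⁿ.
super-exponential nⁿ dominates exponential base 9 asymptotically.

f(n) grows faster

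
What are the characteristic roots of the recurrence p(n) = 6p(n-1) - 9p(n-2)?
Substitute p(n) = rⁿ and divide through by rⁿ⁻²: r² - 6r + 9 = 0
Factor: (r - 3)² = 0, so r = 3 (double root).
General solution: p(n) = (A + Bn)·3ⁿ

Characteristic: r² - 6r + 9 = 0, Roots: r = 3 (double root)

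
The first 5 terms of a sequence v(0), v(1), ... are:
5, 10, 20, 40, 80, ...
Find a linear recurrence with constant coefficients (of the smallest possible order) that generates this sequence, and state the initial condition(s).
Look for the lowest-order linear relation among consecutive terms.
Observation: each term is 2× the previous.
Check at n=2: 2·10 = 20. ✓

v(n) = 2 × v(n-1), v(0) = 5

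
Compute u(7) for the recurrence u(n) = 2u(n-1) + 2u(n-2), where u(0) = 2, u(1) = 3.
Computing the sequence terms:
2, 3, 10, 26, 72, 196, 536, 1464

1464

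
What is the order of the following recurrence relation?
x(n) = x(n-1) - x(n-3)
The order is the largest lag k for which x(n-k) appears. Here the deepest term is x(n-3), so the order is 3.

Order 3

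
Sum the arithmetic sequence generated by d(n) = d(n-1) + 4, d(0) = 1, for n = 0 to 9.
Computing the sequence terms: 1, 5, 9, 13, 17, 21, 25, 29, 33, 37
Adding these values together:

190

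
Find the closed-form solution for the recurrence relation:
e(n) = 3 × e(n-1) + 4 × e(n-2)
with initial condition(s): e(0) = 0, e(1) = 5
Recurrence: e(n) = 3 × e(n-1) + 4 × e(n-2), initial: e(0) = 0, e(1) = 5.
Characteristic equation: r² - 3r - 4 = 0, which factors as (r - 4)(r + 1) = 0, so r = 4, -1. General solution e(n) = A·4ⁿ + B·(-1)ⁿ. From e(0) = 0: A + B = 0. From e(1) = 5: 4A - 1B = 5. Solving gives A = 1, B = -1.

e(n) = 4ⁿ - (-1)ⁿ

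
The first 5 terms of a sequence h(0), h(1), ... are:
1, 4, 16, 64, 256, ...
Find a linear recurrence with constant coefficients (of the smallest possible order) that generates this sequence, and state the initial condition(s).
Look for the lowest-order linear relation among consecutive terms.
Observation: each term is 4× the previous.
Check at n=2: 4·4 = 16. ✓

h(n) = 4 × h(n-1), h(0) = 1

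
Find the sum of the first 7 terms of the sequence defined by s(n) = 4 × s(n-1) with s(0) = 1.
Computing the sequence terms: 1, 4, 16, 64, 256, 1024, 4096
Adding these values together:

5461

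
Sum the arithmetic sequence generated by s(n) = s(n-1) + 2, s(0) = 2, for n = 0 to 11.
Computing the sequence terms: 2, 4, 6, 8, 10, 12, 14, 16, 18, 20, 22, 24
Adding these values together:

156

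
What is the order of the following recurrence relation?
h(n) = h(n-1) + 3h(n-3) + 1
The order is the largest lag k for which h(n-k) appears. Here the deepest term is h(n-3) (the 1 term is non-homogeneous and does not affect the order), so the order is 3.

Order 3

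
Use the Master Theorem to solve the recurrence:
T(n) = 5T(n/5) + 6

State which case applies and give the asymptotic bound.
Master Theorem template: T(n) = a·T(n/b) + f(n).
Here: a=5, b=5, f(n)=6
Compute log_b(a) = log_5(5) = 1.
f(n) = 6 = O(n^(1-ε)) with ε = 1. Case 1: T(n) = Θ(n^log_b(a)) = Θ(n).

Case 1: T(n) = Θ(n)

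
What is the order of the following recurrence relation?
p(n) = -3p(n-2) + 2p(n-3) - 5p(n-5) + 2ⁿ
The order is the largest lag k for which p(n-k) appears. Here the deepest term is p(n-5) (the 2ⁿ term is non-homogeneous and does not affect the order), so the order is 5.

Order 5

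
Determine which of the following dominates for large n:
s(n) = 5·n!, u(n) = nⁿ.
Comparing growth rates:
Growth-rate hierarchy: log n ≺ any polynomial ≺ any exponential cⁿ (c>1) ≺ n! ≺ nⁿ.
super-exponential nⁿ dominates factorial asymptotically.

u(n) grows faster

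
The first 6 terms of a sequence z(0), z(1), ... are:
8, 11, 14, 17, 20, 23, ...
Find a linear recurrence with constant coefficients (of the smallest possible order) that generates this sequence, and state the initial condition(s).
Look for the lowest-order linear relation among consecutive terms.
Observation: consecutive differences are constant (= 3).
Check at n=2: 1·11 + 3 = 14. ✓

z(n) = z(n-1) + 3, z(0) = 8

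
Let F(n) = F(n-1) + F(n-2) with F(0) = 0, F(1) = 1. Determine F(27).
Computing the sequence terms:
0, 1, 1, 2, 3, 5, 8, 13, 21, 34, 55, 89, 144, 233, 377, 610, 987, 1597, 2584, 4181, 6765, 10946, 17711, 28657, 46368, 75025, 121393, 196418

196418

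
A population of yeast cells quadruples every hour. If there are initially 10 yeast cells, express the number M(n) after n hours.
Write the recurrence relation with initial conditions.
Each hour multiplies the count by 4, so the count after n hours depends only on the count after n-1 hours: M(n) = 4 × M(n-1). The starting count gives M(0) = 10.
Unrolling n times gives the closed form M(n) = 10 × 4ⁿ.

M(n) = 4 × M(n-1), M(0) = 10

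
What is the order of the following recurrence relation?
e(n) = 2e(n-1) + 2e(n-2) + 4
The order is the largest lag k for which e(n-k) appears. Here the deepest term is e(n-2) (the 4 term is non-homogeneous and does not affect the order), so the order is 2.

Order 2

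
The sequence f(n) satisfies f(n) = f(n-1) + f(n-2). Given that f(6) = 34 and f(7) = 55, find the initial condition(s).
Work backwards using f(k) = f(k+2) - f(k+1):
f(5) = f(7) - f(6) = 55 - 34 = 21
f(4) = f(6) - f(5) = 34 - 21 = 13
f(3) = f(5) - f(4) = 21 - 13 = 8
f(2) = f(4) - f(3) = 13 - 8 = 5
f(1) = f(3) - f(2) = 8 - 5 = 3
f(0) = f(2) - f(1) = 5 - 3 = 2

f(0) = 2, f(1) = 3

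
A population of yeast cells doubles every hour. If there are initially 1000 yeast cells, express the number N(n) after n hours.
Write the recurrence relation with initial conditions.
Each hour multiplies the count by 2, so the count after n hours depends only on the count after n-1 hours: N(n) = 2 × N(n-1). The starting count gives N(0) = 1000.
Unrolling n times gives the closed form N(n) = 1000 × 2ⁿ.

N(n) = 2 × N(n-1), N(0) = 1000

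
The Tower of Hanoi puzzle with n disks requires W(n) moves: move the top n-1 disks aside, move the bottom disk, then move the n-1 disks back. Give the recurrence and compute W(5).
Moving n disks = move the top n-1 disks aside (W(n-1) moves) + move the largest disk (1 move) + move the n-1 disks back on top (W(n-1) moves), so W(n) = 2W(n-1) + 1, with W(1) = 1 (a single disk takes one move).
First terms: 1, 3, 7, 15, 31, … — each is one less than a power of 2. Indeed W(n) + 1 = 2(W(n-1) + 1) with W(1) + 1 = 2, so W(n) + 1 = 2ⁿ and W(n) = 2ⁿ - 1.
Hence W(5) = 2^5 - 1 = 32 - 1 = 31.

W(n) = 2W(n-1) + 1, W(1) = 1; W(5) = 31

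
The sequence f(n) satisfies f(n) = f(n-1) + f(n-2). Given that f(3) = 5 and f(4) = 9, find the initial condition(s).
Work backwards using f(k) = f(k+2) - f(k+1):
f(2) = f(4) - f(3) = 9 - 5 = 4
f(1) = f(3) - f(2) = 5 - 4 = 1
f(0) = f(2) - f(1) = 4 - 1 = 3

f(0) = 3, f(1) = 1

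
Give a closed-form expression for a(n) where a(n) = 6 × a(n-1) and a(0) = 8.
Recurrence: a(n) = 6 × a(n-1), initial: a(0) = 8.
Each term is 6 times the previous, so this is geometric with ratio 6. After n steps: a(n) = a(0)·6ⁿ = 8·6ⁿ.

a(n) = 8·6ⁿ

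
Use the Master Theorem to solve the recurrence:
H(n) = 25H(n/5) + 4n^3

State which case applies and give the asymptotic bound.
Master Theorem template: H(n) = a·H(n/b) + f(n).
Here: a=25, b=5, f(n)=4n^3
Compute log_b(a) = log_5(25) = 2.
f(n) = 4n^3 = Ω(n^(2+ε)) with ε = 1, and the regularity condition holds (a·f(n/b) = (a/b^3)·f(n) with a/b^3 = 5^-1 < 1). Case 3: H(n) = Θ(f(n)) = Θ(n^3).

Case 3: H(n) = Θ(n^3)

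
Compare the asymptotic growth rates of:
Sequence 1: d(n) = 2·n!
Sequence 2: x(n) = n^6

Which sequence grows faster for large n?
Comparing growth rates:
Growth-rate hierarchy: log n ≺ any polynomial ≺ any exponential cⁿ (c>1) ≺ n! ≺ nⁿ.
factorial dominates polynomial degree 6 asymptotically.

d(n) grows faster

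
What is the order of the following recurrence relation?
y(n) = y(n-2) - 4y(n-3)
The order is the largest lag k for which y(n-k) appears. Here the deepest term is y(n-3), so the order is 3.

Order 3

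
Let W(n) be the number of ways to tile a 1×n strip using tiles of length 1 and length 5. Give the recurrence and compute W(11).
Condition on the last tile: it has length 1 (leaving a 1×(n-1) strip) or length 5 (leaving a 1×(n-5) strip), so W(n) = W(n-1) + W(n-5) (order-5 linear recurrence).
For 0 ≤ i < 5 only unit tiles fit, so W(i) = 1.
Iterating the recurrence: W(5) = 2, W(6) = 3, W(7) = 4, W(8) = 5, W(9) = 6, W(10) = 8, W(11) = 11.

W(n) = W(n-1) + W(n-5), with W(i) = 1 for 0 ≤ i < 5; W(11) = 11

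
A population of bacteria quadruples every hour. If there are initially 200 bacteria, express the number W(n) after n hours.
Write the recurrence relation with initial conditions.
Each hour multiplies the count by 4, so the count after n hours depends only on the count after n-1 hours: W(n) = 4 × W(n-1). The starting count gives W(0) = 200.
Unrolling n times gives the closed form W(n) = 200 × 4ⁿ.

W(n) = 4 × W(n-1), W(0) = 200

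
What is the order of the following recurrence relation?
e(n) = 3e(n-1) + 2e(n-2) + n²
The order is the largest lag k for which e(n-k) appears. Here the deepest term is e(n-2) (the n² term is non-homogeneous and does not affect the order), so the order is 2.

Order 2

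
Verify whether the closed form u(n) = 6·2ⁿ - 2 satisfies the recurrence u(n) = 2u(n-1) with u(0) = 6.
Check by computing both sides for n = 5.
From the recurrence with u(0) = 6:
  u(0) = 6, u(1) = 12, u(2) = 24, u(3) = 48, u(4) = 96, u(5) = 192
  so the recurrence gives u(5) = 192.
From the proposed closed form u(n) = 6·2ⁿ - 2:
  u(5) = 190.
The recurrence gives 192 but the closed form gives 190, so the closed form does not satisfy the recurrence.

No, the closed form is incorrect.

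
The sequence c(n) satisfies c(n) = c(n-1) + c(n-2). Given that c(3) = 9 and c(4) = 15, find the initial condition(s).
Work backwards using c(k) = c(k+2) - c(k+1):
c(2) = c(4) - c(3) = 15 - 9 = 6
c(1) = c(3) - c(2) = 9 - 6 = 3
c(0) = c(2) - c(1) = 6 - 3 = 3

c(0) = 3, c(1) = 3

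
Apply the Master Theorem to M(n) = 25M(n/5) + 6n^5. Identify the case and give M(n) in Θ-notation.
Master Theorem template: M(n) = a·M(n/b) + f(n).
Here: a=25, b=5, f(n)=6n^5
Compute log_b(a) = log_5(25) = 2.
f(n) = 6n^5 = Ω(n^(2+ε)) with ε = 3, and the regularity condition holds (a·f(n/b) = (a/b^5)·f(n) with a/b^5 = 5^-3 < 1). Case 3: M(n) = Θ(f(n)) = Θ(n^5).

Case 3: M(n) = Θ(n^5)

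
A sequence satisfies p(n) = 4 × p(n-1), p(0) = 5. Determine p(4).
Computing step by step:
p(0) = 5
p(1) = 4 × 5 = 20
p(2) = 4 × 20 = 80
p(3) = 4 × 80 = 320
p(4) = 4 × 320 = 1280

1280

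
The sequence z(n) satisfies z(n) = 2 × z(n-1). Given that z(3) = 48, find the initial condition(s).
In general z(n) = 2ⁿ · z(0). At n = 3: z(0) = z(3) / 2^3 = 48 / 8 = 6.

z(0) = 6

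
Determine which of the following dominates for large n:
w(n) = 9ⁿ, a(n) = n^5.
Comparing growth rates:
Growth-rate hierarchy: log n ≺ any polynomial ≺ any exponential cⁿ (c>1) ≺ n! ≺ nⁿ.
exponential base 9 dominates polynomial degree 5 asymptotically.

w(n) grows faster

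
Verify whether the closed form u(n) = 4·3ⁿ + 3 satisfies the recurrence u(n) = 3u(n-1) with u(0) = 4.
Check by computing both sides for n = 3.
From the recurrence with u(0) = 4:
  u(0) = 4, u(1) = 12, u(2) = 36, u(3) = 108
  so the recurrence gives u(3) = 108.
From the proposed closed form u(n) = 4·3ⁿ + 3:
  u(3) = 111.
The recurrence gives 108 but the closed form gives 111, so the closed form does not satisfy the recurrence.

No, the closed form is incorrect.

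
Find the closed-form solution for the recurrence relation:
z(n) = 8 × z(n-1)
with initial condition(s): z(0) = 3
Recurrence: z(n) = 8 × z(n-1), initial: z(0) = 3.
Each term is 8 times the previous, so this is geometric with ratio 8. After n steps: z(n) = z(0)·8ⁿ = 3·8ⁿ.

z(n) = 3·8ⁿ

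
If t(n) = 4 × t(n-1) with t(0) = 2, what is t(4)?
Computing step by step:
t(0) = 2
t(1) = 4 × 2 = 8
t(2) = 4 × 8 = 32
t(3) = 4 × 32 = 128
t(4) = 4 × 128 = 512

512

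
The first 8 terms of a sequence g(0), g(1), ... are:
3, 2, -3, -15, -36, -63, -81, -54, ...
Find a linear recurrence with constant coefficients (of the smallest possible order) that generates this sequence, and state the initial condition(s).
Look for the lowest-order linear relation among consecutive terms.
Observation: g(n) - 3·g(n-1) - (-3)·g(n-2) = 0 holds for the shown terms, and no order-1 relation g(n) = α·g(n-1) + β fits.
Check at n=3: 3·-3 + (-3)·2 = -15. ✓

g(n) = 3g(n-1) - 3g(n-2), g(0) = 3, g(1) = 2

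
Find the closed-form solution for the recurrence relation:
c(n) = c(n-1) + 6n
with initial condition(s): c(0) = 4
Recurrence: c(n) = c(n-1) + 6n, initial: c(0) = 4.
Telescoping: c(n) = c(0) + 6·Σᵢ₌₁ⁿ i = 4 + 6·n(n+1)/2.

c(n) = 6·n(n+1)/2 + 4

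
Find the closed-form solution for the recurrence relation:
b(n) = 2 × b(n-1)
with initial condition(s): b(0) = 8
Recurrence: b(n) = 2 × b(n-1), initial: b(0) = 8.
Each term is 2 times the previous, so this is geometric with ratio 2. After n steps: b(n) = b(0)·2ⁿ = 8·2ⁿ.

b(n) = 8·2ⁿ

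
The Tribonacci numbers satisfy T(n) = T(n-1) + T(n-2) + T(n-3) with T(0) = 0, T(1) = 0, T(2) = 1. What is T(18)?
Computing the sequence terms:
0, 0, 1, 1, 2, 4, 7, 13, 24, 44, 81, 149, 274, 504, 927, 1705, 3136, 5768, 10609

10609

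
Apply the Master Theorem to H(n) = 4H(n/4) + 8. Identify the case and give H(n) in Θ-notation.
Master Theorem template: H(n) = a·H(n/b) + f(n).
Here: a=4, b=4, f(n)=8
Compute log_b(a) = log_4(4) = 1.
f(n) = 8 = O(n^(1-ε)) with ε = 1. Case 1: H(n) = Θ(n^log_b(a)) = Θ(n).

Case 1: H(n) = Θ(n)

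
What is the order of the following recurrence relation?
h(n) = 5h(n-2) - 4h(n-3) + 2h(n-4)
The order is the largest lag k for which h(n-k) appears. Here the deepest term is h(n-4), so the order is 4.

Order 4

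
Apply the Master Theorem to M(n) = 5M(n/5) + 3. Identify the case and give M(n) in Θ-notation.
Master Theorem template: M(n) = a·M(n/b) + f(n).
Here: a=5, b=5, f(n)=3
Compute log_b(a) = log_5(5) = 1.
f(n) = 3 = O(n^(1-ε)) with ε = 1. Case 1: M(n) = Θ(n^log_b(a)) = Θ(n).

Case 1: M(n) = Θ(n)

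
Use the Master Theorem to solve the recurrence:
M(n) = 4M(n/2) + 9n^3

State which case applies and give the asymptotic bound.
Master Theorem template: M(n) = a·M(n/b) + f(n).
Here: a=4, b=2, f(n)=9n^3
Compute log_b(a) = log_2(4) = 2.
f(n) = 9n^3 = Ω(n^(2+ε)) with ε = 1, and the regularity condition holds (a·f(n/b) = (a/b^3)·f(n) with a/b^3 = 2^-1 < 1). Case 3: M(n) = Θ(f(n)) = Θ(n^3).

Case 3: M(n) = Θ(n^3)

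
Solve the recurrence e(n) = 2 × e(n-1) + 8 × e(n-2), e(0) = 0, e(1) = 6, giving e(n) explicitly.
Recurrence: e(n) = 2 × e(n-1) + 8 × e(n-2), initial: e(0) = 0, e(1) = 6.
Characteristic equation: r² - 2r - 8 = 0, which factors as (r - 4)(r + 2) = 0, so r = 4, -2. General solution e(n) = A·4ⁿ + B·(-2)ⁿ. From e(0) = 0: A + B = 0. From e(1) = 6: 4A - 2B = 6. Solving gives A = 1, B = -1.

e(n) = 4ⁿ - (-2)ⁿ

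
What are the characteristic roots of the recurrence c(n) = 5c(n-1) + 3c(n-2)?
Substitute c(n) = rⁿ and divide through by rⁿ⁻²: r² - 5r - 3 = 0
Discriminant: 5² + 4·3 = 37, not a perfect square, so by the quadratic formula r = (5 ± √37)/2.
General solution: c(n) = A·r₁ⁿ + B·r₂ⁿ where r₁,r₂ = (5 ± √37)/2

Characteristic: r² - 5r - 3 = 0, Roots: r = (5 ± √37)/2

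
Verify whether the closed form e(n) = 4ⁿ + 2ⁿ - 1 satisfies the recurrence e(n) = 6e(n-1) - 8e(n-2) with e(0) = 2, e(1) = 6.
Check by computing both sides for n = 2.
From the recurrence with e(0) = 2, e(1) = 6:
  e(0) = 2, e(1) = 6, e(2) = 20
  so the recurrence gives e(2) = 20.
From the proposed closed form e(n) = 4ⁿ + 2ⁿ - 1:
  e(2) = 19.
The recurrence gives 20 but the closed form gives 19, so the closed form does not satisfy the recurrence.

No, the closed form is incorrect.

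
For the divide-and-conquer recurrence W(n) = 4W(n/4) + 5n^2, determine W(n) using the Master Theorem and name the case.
Master Theorem template: W(n) = a·W(n/b) + f(n).
Here: a=4, b=4, f(n)=5n^2
Compute log_b(a) = log_4(4) = 1.
f(n) = 5n^2 = Ω(n^(1+ε)) with ε = 1, and the regularity condition holds (a·f(n/b) = (a/b^2)·f(n) with a/b^2 = 4^-1 < 1). Case 3: W(n) = Θ(f(n)) = Θ(n^2).

Case 3: W(n) = Θ(n^2)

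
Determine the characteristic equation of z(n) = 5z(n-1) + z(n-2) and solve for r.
Substitute z(n) = rⁿ and divide through by rⁿ⁻²: r² - 5r - 1 = 0
Discriminant: 5² + 4·1 = 29, not a perfect square, so by the quadratic formula r = (5 ± √29)/2.
General solution: z(n) = A·r₁ⁿ + B·r₂ⁿ where r₁,r₂ = (5 ± √29)/2

Characteristic: r² - 5r - 1 = 0, Roots: r = (5 ± √29)/2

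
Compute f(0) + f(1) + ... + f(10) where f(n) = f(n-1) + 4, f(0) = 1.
Computing the sequence terms: 1, 5, 9, 13, 17, 21, 25, 29, 33, 37, 41
Adding these values together:

231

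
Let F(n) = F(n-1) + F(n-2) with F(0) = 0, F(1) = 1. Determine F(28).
Computing the sequence terms:
0, 1, 1, 2, 3, 5, 8, 13, 21, 34, 55, 89, 144, 233, 377, 610, 987, 1597, 2584, 4181, 6765, 10946, 17711, 28657, 46368, 75025, 121393, 196418, 317811

317811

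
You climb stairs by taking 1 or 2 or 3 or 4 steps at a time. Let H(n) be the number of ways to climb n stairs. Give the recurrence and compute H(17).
Condition on the size of the last step (1 to 4): before it there were n-1, …, n-4 stairs climbed, and these cases are disjoint, so H(n) = H(n-1) + H(n-2) + H(n-3) + H(n-4) (order-4 linear recurrence).
Initial conditions by direct count (compositions of i into parts ≤ 4): H(1) = 1; H(2) = 2; H(3) = 4; H(4) = 8.
Iterating the recurrence: H(5) = 15, H(6) = 29, H(7) = 56, H(8) = 108, H(9) = 208, H(10) = 401, H(11) = 773, H(12) = 1490, H(13) = 2872, H(14) = 5536, H(15) = 10671, H(16) = 20569, H(17) = 39648.

H(n) = H(n-1) + H(n-2) + H(n-3) + H(n-4), H(1) = 1, H(2) = 2, H(3) = 4, H(4) = 8; H(17) = 39648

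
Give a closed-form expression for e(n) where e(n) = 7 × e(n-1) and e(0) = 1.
Recurrence: e(n) = 7 × e(n-1), initial: e(0) = 1.
Each term is 7 times the previous, so this is geometric with ratio 7. After n steps: e(n) = e(0)·7ⁿ = 7ⁿ.

e(n) = 7ⁿ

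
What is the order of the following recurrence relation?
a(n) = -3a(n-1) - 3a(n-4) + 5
The order is the largest lag k for which a(n-k) appears. Here the deepest term is a(n-4) (the 5 term is non-homogeneous and does not affect the order), so the order is 4.

Order 4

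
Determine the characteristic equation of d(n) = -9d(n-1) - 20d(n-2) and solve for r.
Substitute d(n) = rⁿ and divide through by rⁿ⁻²: r² + 9r + 20 = 0
Factor: (r + 4)(r + 5) = 0, so r = -4, -5.
General solution: d(n) = A·(-4)ⁿ + B·(-5)ⁿ

Characteristic: r² + 9r + 20 = 0, Roots: r = -4, -5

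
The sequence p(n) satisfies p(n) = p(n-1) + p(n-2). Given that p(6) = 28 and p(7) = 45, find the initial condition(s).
Work backwards using p(k) = p(k+2) - p(k+1):
p(5) = p(7) - p(6) = 45 - 28 = 17
p(4) = p(6) - p(5) = 28 - 17 = 11
p(3) = p(5) - p(4) = 17 - 11 = 6
p(2) = p(4) - p(3) = 11 - 6 = 5
p(1) = p(3) - p(2) = 6 - 5 = 1
p(0) = p(2) - p(1) = 5 - 1 = 4

p(0) = 4, p(1) = 1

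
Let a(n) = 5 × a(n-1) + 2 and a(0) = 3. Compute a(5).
Computing step by step:
a(0) = 3
a(1) = 5 × 3 + 2 = 17
a(2) = 5 × 17 + 2 = 87
a(3) = 5 × 87 + 2 = 437
a(4) = 5 × 437 + 2 = 2187
a(5) = 5 × 2187 + 2 = 10937

10937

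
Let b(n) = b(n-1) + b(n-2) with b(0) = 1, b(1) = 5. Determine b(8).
Computing the sequence terms:
1, 5, 6, 11, 17, 28, 45, 73, 118

118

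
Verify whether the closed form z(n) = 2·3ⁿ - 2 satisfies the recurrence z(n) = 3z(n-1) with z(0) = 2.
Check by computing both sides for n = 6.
From the recurrence with z(0) = 2:
  z(0) = 2, z(1) = 6, z(2) = 18, z(3) = 54, z(4) = 162, z(5) = 486, z(6) = 1458
  so the recurrence gives z(6) = 1458.
From the proposed closed form z(n) = 2·3ⁿ - 2:
  z(6) = 1456.
The recurrence gives 1458 but the closed form gives 1456, so the closed form does not satisfy the recurrence.

No, the closed form is incorrect.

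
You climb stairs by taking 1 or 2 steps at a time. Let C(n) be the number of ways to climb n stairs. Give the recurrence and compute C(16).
Condition on the size of the last step (1 to 2): before it there were n-1, …, n-2 stairs climbed, and these cases are disjoint, so C(n) = C(n-1) + C(n-2) (Fibonacci-type sequence).
Initial conditions by direct count (compositions of i into parts ≤ 2): C(1) = 1; C(2) = 2.
Iterating the recurrence: C(3) = 3, C(4) = 5, C(5) = 8, C(6) = 13, C(7) = 21, C(8) = 34, C(9) = 55, C(10) = 89, C(11) = 144, C(12) = 233, C(13) = 377, C(14) = 610, C(15) = 987, C(16) = 1597.

C(n) = C(n-1) + C(n-2), C(1) = 1, C(2) = 2; C(16) = 1597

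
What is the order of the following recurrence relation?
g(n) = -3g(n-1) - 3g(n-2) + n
The order is the largest lag k for which g(n-k) appears. Here the deepest term is g(n-2) (the n term is non-homogeneous and does not affect the order), so the order is 2.

Order 2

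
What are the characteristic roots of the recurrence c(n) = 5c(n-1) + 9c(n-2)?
Substitute c(n) = rⁿ and divide through by rⁿ⁻²: r² - 5r - 9 = 0
Discriminant: 5² + 4·9 = 61, not a perfect square, so by the quadratic formula r = (5 ± √61)/2.
General solution: c(n) = A·r₁ⁿ + B·r₂ⁿ where r₁,r₂ = (5 ± √61)/2

Characteristic: r² - 5r - 9 = 0, Roots: r = (5 ± √61)/2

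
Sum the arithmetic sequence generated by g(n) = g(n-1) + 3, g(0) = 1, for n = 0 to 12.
Computing the sequence terms: 1, 4, 7, 10, 13, 16, 19, 22, 25, 28, 31, 34, 37
Adding these values together:

247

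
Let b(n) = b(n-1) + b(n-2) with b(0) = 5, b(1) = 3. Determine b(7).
Computing the sequence terms:
5, 3, 8, 11, 19, 30, 49, 79

79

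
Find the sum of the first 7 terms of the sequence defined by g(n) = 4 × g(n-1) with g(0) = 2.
Computing the sequence terms: 2, 8, 32, 128, 512, 2048, 8192
Adding these values together:

10922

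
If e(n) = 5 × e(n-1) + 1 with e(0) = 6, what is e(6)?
Computing step by step:
e(0) = 6
e(1) = 5 × 6 + 1 = 31
e(2) = 5 × 31 + 1 = 156
e(3) = 5 × 156 + 1 = 781
e(4) = 5 × 781 + 1 = 3906
e(5) = 5 × 3906 + 1 = 19531
e(6) = 5 × 19531 + 1 = 97656

97656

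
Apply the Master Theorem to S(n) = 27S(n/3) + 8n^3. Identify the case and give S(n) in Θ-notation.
Master Theorem template: S(n) = a·S(n/b) + f(n).
Here: a=27, b=3, f(n)=8n^3
Compute log_b(a) = log_3(27) = 3.
f(n) = 8n^3 = Θ(n^3). Case 2: S(n) = Θ(n^3 log n).

Case 2: S(n) = Θ(n^3 log n)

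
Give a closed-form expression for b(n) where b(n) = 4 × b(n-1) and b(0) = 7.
Recurrence: b(n) = 4 × b(n-1), initial: b(0) = 7.
Each term is 4 times the previous, so this is geometric with ratio 4. After n steps: b(n) = b(0)·4ⁿ = 7·4ⁿ.

b(n) = 7·4ⁿ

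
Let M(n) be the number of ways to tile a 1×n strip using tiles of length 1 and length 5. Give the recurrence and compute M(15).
Condition on the last tile: it has length 1 (leaving a 1×(n-1) strip) or length 5 (leaving a 1×(n-5) strip), so M(n) = M(n-1) + M(n-5) (order-5 linear recurrence).
For 0 ≤ i < 5 only unit tiles fit, so M(i) = 1.
Iterating the recurrence: M(5) = 2, M(6) = 3, M(7) = 4, M(8) = 5, M(9) = 6, M(10) = 8, M(11) = 11, M(12) = 15, M(13) = 20, M(14) = 26, M(15) = 34.

M(n) = M(n-1) + M(n-5), with M(i) = 1 for 0 ≤ i < 5; M(15) = 34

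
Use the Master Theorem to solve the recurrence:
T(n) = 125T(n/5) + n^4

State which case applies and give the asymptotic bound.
Master Theorem template: T(n) = a·T(n/b) + f(n).
Here: a=125, b=5, f(n)=n^4
Compute log_b(a) = log_5(125) = 3.
f(n) = n^4 = Ω(n^(3+ε)) with ε = 1, and the regularity condition holds (a·f(n/b) = (a/b^4)·f(n) with a/b^4 = 5^-1 < 1). Case 3: T(n) = Θ(f(n)) = Θ(n^4).

Case 3: T(n) = Θ(n^4)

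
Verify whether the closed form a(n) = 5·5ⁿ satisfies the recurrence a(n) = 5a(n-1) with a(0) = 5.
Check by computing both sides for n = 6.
From the recurrence with a(0) = 5:
  a(0) = 5, a(1) = 25, a(2) = 125, a(3) = 625, a(4) = 3125, a(5) = 15625, a(6) = 78125
  so the recurrence gives a(6) = 78125.
From the proposed closed form a(n) = 5·5ⁿ:
  a(6) = 78125.
Both sides give 78125 at n = 6, and the initial condition(s) match, so the closed form is consistent.

Yes, the closed form is correct.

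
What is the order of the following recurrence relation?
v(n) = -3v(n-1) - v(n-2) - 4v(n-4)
The order is the largest lag k for which v(n-k) appears. Here the deepest term is v(n-4), so the order is 4.

Order 4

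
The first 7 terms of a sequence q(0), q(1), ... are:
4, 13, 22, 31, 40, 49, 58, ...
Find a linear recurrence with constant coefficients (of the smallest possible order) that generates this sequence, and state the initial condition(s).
Look for the lowest-order linear relation among consecutive terms.
Observation: consecutive differences are constant (= 9).
Check at n=2: 1·13 + 9 = 22. ✓

q(n) = q(n-1) + 9, q(0) = 4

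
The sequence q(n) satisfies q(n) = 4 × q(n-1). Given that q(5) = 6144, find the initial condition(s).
In general q(n) = 4ⁿ · q(0). At n = 5: q(0) = q(5) / 4^5 = 6144 / 1024 = 6.

q(0) = 6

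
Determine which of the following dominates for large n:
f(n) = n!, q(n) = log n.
Comparing growth rates:
Growth-rate hierarchy: log n ≺ any polynomial ≺ any exponential cⁿ (c>1) ≺ n! ≺ nⁿ.
factorial dominates logarithmic asymptotically.

f(n) grows faster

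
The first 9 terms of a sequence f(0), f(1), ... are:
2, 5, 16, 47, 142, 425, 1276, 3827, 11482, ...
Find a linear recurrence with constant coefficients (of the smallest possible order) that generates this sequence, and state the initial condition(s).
Look for the lowest-order linear relation among consecutive terms.
Observation: f(n) - 2·f(n-1) - (3)·f(n-2) = 0 holds for the shown terms, and no order-1 relation f(n) = α·f(n-1) + β fits.
Check at n=3: 2·16 + (3)·5 = 47. ✓

f(n) = 2f(n-1) + 3f(n-2), f(0) = 2, f(1) = 5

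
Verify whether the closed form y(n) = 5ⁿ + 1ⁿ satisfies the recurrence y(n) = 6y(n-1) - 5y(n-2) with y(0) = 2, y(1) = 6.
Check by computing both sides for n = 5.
From the recurrence with y(0) = 2, y(1) = 6:
  y(0) = 2, y(1) = 6, y(2) = 26, y(3) = 126, y(4) = 626, y(5) = 3126
  so the recurrence gives y(5) = 3126.
From the proposed closed form y(n) = 5ⁿ + 1ⁿ:
  y(5) = 3126.
Both sides give 3126 at n = 5, and the initial condition(s) match, so the closed form is consistent.

Yes, the closed form is correct.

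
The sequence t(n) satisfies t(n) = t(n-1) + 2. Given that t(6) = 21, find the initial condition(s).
t(6) = t(0) + 6·2, so t(0) = 21 - 12 = 9.

t(0) = 9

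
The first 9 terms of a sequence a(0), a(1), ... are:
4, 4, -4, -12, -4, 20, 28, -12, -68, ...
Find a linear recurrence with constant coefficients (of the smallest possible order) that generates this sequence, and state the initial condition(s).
Look for the lowest-order linear relation among consecutive terms.
Observation: a(n) - 1·a(n-1) - (-2)·a(n-2) = 0 holds for the shown terms, and no order-1 relation a(n) = α·a(n-1) + β fits.
Check at n=3: 1·-4 + (-2)·4 = -12. ✓

a(n) = a(n-1) - 2a(n-2), a(0) = 4, a(1) = 4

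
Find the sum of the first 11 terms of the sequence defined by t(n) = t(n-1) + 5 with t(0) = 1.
Computing the sequence terms: 1, 6, 11, 16, 21, 26, 31, 36, 41, 46, 51
Adding these values together:

286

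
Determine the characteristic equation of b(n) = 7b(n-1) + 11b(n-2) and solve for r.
Substitute b(n) = rⁿ and divide through by rⁿ⁻²: r² - 7r - 11 = 0
Discriminant: 7² + 4·11 = 93, not a perfect square, so by the quadratic formula r = (7 ± √93)/2.
General solution: b(n) = A·r₁ⁿ + B·r₂ⁿ where r₁,r₂ = (7 ± √93)/2

Characteristic: r² - 7r - 11 = 0, Roots: r = (7 ± √93)/2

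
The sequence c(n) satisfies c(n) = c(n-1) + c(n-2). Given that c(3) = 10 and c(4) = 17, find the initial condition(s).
Work backwards using c(k) = c(k+2) - c(k+1):
c(2) = c(4) - c(3) = 17 - 10 = 7
c(1) = c(3) - c(2) = 10 - 7 = 3
c(0) = c(2) - c(1) = 7 - 3 = 4

c(0) = 4, c(1) = 3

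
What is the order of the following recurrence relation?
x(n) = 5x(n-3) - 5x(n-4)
The order is the largest lag k for which x(n-k) appears. Here the deepest term is x(n-4), so the order is 4.

Order 4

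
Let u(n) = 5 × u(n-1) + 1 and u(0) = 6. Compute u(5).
Computing step by step:
u(0) = 6
u(1) = 5 × 6 + 1 = 31
u(2) = 5 × 31 + 1 = 156
u(3) = 5 × 156 + 1 = 781
u(4) = 5 × 781 + 1 = 3906
u(5) = 5 × 3906 + 1 = 19531

19531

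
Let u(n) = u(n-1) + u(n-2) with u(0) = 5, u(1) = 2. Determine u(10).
Computing the sequence terms:
5, 2, 7, 9, 16, 25, 41, 66, 107, 173, 280

280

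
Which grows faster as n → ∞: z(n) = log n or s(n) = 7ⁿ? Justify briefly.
Comparing growth rates:
Growth-rate hierarchy: log n ≺ any polynomial ≺ any exponential cⁿ (c>1) ≺ n! ≺ nⁿ.
exponential base 7 dominates logarithmic asymptotically.

s(n) grows faster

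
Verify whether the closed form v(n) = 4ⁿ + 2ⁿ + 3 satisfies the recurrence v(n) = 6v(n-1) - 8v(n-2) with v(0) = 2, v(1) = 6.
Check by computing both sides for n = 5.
From the recurrence with v(0) = 2, v(1) = 6:
  v(0) = 2, v(1) = 6, v(2) = 20, v(3) = 72, v(4) = 272, v(5) = 1056
  so the recurrence gives v(5) = 1056.
From the proposed closed form v(n) = 4ⁿ + 2ⁿ + 3:
  v(5) = 1059.
The recurrence gives 1056 but the closed form gives 1059, so the closed form does not satisfy the recurrence.

No, the closed form is incorrect.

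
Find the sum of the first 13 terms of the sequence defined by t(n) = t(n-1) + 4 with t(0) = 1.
Computing the sequence terms: 1, 5, 9, 13, 17, 21, 25, 29, 33, 37, 41, 45, 49
Adding these values together:

325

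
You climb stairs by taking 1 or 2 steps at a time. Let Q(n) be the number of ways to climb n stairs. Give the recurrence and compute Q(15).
Condition on the size of the last step (1 to 2): before it there were n-1, …, n-2 stairs climbed, and these cases are disjoint, so Q(n) = Q(n-1) + Q(n-2) (Fibonacci-type sequence).
Initial conditions by direct count (compositions of i into parts ≤ 2): Q(1) = 1; Q(2) = 2.
Iterating the recurrence: Q(3) = 3, Q(4) = 5, Q(5) = 8, Q(6) = 13, Q(7) = 21, Q(8) = 34, Q(9) = 55, Q(10) = 89, Q(11) = 144, Q(12) = 233, Q(13) = 377, Q(14) = 610, Q(15) = 987.

Q(n) = Q(n-1) + Q(n-2), Q(1) = 1, Q(2) = 2; Q(15) = 987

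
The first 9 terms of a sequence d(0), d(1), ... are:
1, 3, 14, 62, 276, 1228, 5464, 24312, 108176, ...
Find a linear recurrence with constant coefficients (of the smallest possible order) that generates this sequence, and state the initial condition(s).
Look for the lowest-order linear relation among consecutive terms.
Observation: d(n) - 4·d(n-1) - (2)·d(n-2) = 0 holds for the shown terms, and no order-1 relation d(n) = α·d(n-1) + β fits.
Check at n=3: 4·14 + (2)·3 = 62. ✓

d(n) = 4d(n-1) + 2d(n-2), d(0) = 1, d(1) = 3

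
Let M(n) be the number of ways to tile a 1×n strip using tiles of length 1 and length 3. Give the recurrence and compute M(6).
Condition on the last tile: it has length 1 (leaving a 1×(n-1) strip) or length 3 (leaving a 1×(n-3) strip), so M(n) = M(n-1) + M(n-3) (order-3 linear recurrence).
For 0 ≤ i < 3 only unit tiles fit, so M(i) = 1.
Iterating the recurrence: M(3) = 2, M(4) = 3, M(5) = 4, M(6) = 6.

M(n) = M(n-1) + M(n-3), with M(i) = 1 for 0 ≤ i < 3; M(6) = 6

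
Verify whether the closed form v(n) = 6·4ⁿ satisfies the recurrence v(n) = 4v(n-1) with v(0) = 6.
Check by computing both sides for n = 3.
From the recurrence with v(0) = 6:
  v(0) = 6, v(1) = 24, v(2) = 96, v(3) = 384
  so the recurrence gives v(3) = 384.
From the proposed closed form v(n) = 6·4ⁿ:
  v(3) = 384.
Both sides give 384 at n = 3, and the initial condition(s) match, so the closed form is consistent.

Yes, the closed form is correct.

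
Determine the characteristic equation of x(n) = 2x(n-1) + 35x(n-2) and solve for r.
Substitute x(n) = rⁿ and divide through by rⁿ⁻²: r² - 2r - 35 = 0
Factor: (r + 5)(r - 7) = 0, so r = -5, 7.
General solution: x(n) = A·(-5)ⁿ + B·7ⁿ

Characteristic: r² - 2r - 35 = 0, Roots: r = -5, 7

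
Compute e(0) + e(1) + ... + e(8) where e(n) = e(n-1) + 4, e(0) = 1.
Computing the sequence terms: 1, 5, 9, 13, 17, 21, 25, 29, 33
Adding these values together:

153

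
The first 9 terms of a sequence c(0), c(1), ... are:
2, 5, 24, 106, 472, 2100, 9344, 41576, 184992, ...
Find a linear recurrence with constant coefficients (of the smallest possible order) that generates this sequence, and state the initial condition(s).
Look for the lowest-order linear relation among consecutive terms.
Observation: c(n) - 4·c(n-1) - (2)·c(n-2) = 0 holds for the shown terms, and no order-1 relation c(n) = α·c(n-1) + β fits.
Check at n=3: 4·24 + (2)·5 = 106. ✓

c(n) = 4c(n-1) + 2c(n-2), c(0) = 2, c(1) = 5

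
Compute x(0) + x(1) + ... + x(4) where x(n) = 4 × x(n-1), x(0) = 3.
Computing the sequence terms: 3, 12, 48, 192, 768
Adding these values together:

1023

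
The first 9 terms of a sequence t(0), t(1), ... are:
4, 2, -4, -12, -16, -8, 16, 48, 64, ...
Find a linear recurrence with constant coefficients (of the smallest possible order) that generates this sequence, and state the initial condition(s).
Look for the lowest-order linear relation among consecutive terms.
Observation: t(n) - 2·t(n-1) - (-2)·t(n-2) = 0 holds for the shown terms, and no order-1 relation t(n) = α·t(n-1) + β fits.
Check at n=3: 2·-4 + (-2)·2 = -12. ✓

t(n) = 2t(n-1) - 2t(n-2), t(0) = 4, t(1) = 2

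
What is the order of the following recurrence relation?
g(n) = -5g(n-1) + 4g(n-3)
The order is the largest lag k for which g(n-k) appears. Here the deepest term is g(n-3), so the order is 3.

Order 3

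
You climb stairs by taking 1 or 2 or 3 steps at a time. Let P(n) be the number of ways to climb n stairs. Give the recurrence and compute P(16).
Condition on the size of the last step (1 to 3): before it there were n-1, …, n-3 stairs climbed, and these cases are disjoint, so P(n) = P(n-1) + P(n-2) + P(n-3) (order-3 linear recurrence).
Initial conditions by direct count (compositions of i into parts ≤ 3): P(1) = 1; P(2) = 2; P(3) = 4.
Iterating the recurrence: P(4) = 7, P(5) = 13, P(6) = 24, P(7) = 44, P(8) = 81, P(9) = 149, P(10) = 274, P(11) = 504, P(12) = 927, P(13) = 1705, P(14) = 3136, P(15) = 5768, P(16) = 10609.

P(n) = P(n-1) + P(n-2) + P(n-3), P(1) = 1, P(2) = 2, P(3) = 4; P(16) = 10609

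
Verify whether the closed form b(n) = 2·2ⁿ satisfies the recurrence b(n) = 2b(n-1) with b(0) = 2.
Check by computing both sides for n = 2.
From the recurrence with b(0) = 2:
  b(0) = 2, b(1) = 4, b(2) = 8
  so the recurrence gives b(2) = 8.
From the proposed closed form b(n) = 2·2ⁿ:
  b(2) = 8.
Both sides give 8 at n = 2, and the initial condition(s) match, so the closed form is consistent.

Yes, the closed form is correct.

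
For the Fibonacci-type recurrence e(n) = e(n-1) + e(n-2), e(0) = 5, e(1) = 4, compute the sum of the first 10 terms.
Computing the sequence terms: 5, 4, 9, 13, 22, 35, 57, 92, 149, 241
Adding these values together:

627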